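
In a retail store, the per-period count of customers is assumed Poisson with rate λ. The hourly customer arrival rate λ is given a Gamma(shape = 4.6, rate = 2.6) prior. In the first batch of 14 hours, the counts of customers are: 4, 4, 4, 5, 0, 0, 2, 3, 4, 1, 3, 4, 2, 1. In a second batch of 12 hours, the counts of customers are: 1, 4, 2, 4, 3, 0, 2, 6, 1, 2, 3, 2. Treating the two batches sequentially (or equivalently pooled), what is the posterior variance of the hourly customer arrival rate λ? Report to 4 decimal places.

0.0875

With a Gamma(shape α, rate β) prior, the Poisson likelihood is conjugate: the posterior is Gamma(α + ΣXᵢ, β + n).
Batch 1: sum of counts S = 37 over n = 14 hours.
After batch 1: Gamma(α+S, β+n) = Gamma(4.6+37, 2.6+14) = Gamma(41.6, 16.6).
Batch 2: sum of counts S = 30 over n = 12 hours.
After batch 2: Gamma(α+S, β+n) = Gamma(41.6+30, 16.6+12) = Gamma(71.6, 28.6).
Var = α/β² = 71.6/28.6² = 0.0875.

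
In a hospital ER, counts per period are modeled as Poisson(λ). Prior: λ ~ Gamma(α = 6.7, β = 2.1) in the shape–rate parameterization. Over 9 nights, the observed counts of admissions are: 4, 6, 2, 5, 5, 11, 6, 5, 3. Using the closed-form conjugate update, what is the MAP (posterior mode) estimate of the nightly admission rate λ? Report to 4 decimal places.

With a Gamma(shape α, rate β) prior, the Poisson likelihood is conjugate: the posterior is Gamma(α + ΣXᵢ, β + n).
Sum of counts S = 47 over n = 9 nights.
Posterior: Gamma(α+S, β+n) = Gamma(6.7+47, 2.1+9) = Gamma(53.7, 11.1).
Mode of Gamma(α,β) for α≥1 is (α−1)/β = 52.7/11.1 = 4.7477.

4.7477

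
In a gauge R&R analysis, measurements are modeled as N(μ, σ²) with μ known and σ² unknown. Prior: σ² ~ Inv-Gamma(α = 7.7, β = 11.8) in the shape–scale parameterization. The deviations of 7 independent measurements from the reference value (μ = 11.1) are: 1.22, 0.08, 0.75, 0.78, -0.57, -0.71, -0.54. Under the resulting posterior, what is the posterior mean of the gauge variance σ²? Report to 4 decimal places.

With known mean μ and an Inverse-Gamma(α, β) prior on σ², the Normal likelihood is conjugate: posterior is Inv-Gamma(α + n/2, β + Σ(xᵢ−μ)²/2).
Σ(xᵢ−μ)² = (1.22)² + (0.08)² + (0.75)² + (0.78)² + (-0.57)² + (-0.71)² + (-0.54)² = 3.7863.
Posterior: Inv-Gamma(7.7 + 7/2, 11.8 + 3.7863/2) = Inv-Gamma(11.20, 13.69315).
E[σ²|data] = β/(α−1) = 13.69315/10.20 = 1.3425.

1.3425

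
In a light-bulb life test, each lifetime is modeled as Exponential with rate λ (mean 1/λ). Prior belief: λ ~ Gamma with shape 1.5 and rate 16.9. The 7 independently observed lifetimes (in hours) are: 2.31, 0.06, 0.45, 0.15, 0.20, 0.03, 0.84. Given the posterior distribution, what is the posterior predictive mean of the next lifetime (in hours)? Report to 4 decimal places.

With a Gamma(shape α, rate β) prior on the exponential rate λ, the posterior after n observations with total T = Σxᵢ is Gamma(α+n, β+T).
Sum of observations T = 4.04 hours; n = 7.
Posterior: Gamma(1.5+7, 16.9+4.04) = Gamma(8.5, 20.94).
The predictive distribution for the next observation is Lomax; its mean is β/(α−1) = 20.94/7.5 = 2.7920.

2.7920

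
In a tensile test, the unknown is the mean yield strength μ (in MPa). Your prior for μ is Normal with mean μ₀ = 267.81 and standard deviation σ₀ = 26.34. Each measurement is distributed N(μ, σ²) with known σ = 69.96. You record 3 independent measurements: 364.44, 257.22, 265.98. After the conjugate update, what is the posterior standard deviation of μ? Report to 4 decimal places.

22.0632

For Normal data with known variance σ², a Normal(μ₀, σ₀²) prior on μ is conjugate. Posterior precision = 1/σ₀² + n/σ²; posterior mean is the precision-weighted average of μ₀ and x̄.
σ₀² = 26.34² = 693.7956, σ² = 69.96² = 4894.4016; σ² + n·σ₀² = 4894.4016 + 3·693.7956 = 6975.7884.
Posterior precision = 1/σ₀² + n/σ² = 1/693.7956 + 3/4894.4016 = (σ² + n·σ₀²)/(σ₀²σ²) = 6975.7884/(693.7956·4894.4016); posterior variance σₙ² = σ₀²σ²/(σ² + n·σ₀²) = 693.7956·4894.4016/6975.7884 = 486.785737.
Posterior SD = √σₙ² = √(693.7956·4894.4016/6975.7884) = 22.0632.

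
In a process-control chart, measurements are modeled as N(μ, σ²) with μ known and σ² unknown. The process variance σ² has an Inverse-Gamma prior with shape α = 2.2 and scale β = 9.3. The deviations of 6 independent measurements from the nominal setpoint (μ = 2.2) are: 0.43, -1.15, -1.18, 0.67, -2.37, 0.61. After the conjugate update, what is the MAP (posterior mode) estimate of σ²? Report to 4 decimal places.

2.2530

With known mean μ and an Inverse-Gamma(α, β) prior on σ², the Normal likelihood is conjugate: posterior is Inv-Gamma(α + n/2, β + Σ(xᵢ−μ)²/2).
Σ(xᵢ−μ)² = (0.43)² + (-1.15)² + (-1.18)² + (0.67)² + (-2.37)² + (0.61)² = 9.3377.
Posterior: Inv-Gamma(2.2 + 6/2, 9.3 + 9.3377/2) = Inv-Gamma(5.20, 13.96885).
Mode = β/(α+1) = 13.96885/6.20 = 2.2530.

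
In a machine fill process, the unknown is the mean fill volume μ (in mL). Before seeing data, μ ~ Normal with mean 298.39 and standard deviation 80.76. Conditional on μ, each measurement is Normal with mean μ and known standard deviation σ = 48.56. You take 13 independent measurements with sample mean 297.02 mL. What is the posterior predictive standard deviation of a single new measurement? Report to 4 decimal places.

50.3444

For Normal data with known variance σ², a Normal(μ₀, σ₀²) prior on μ is conjugate. Posterior precision = 1/σ₀² + n/σ²; posterior mean is the precision-weighted average of μ₀ and x̄.
σ₀² = 80.76² = 6522.1776, σ² = 48.56² = 2358.0736; σ² + n·σ₀² = 2358.0736 + 13·6522.1776 = 87146.3824.
Posterior precision = 1/σ₀² + n/σ² = 1/6522.1776 + 13/2358.0736 = (σ² + n·σ₀²)/(σ₀²σ²) = 87146.3824/(6522.1776·2358.0736); posterior variance σₙ² = σ₀²σ²/(σ² + n·σ₀²) = 6522.1776·2358.0736/87146.3824 = 176.482080.
Predictive variance for one new observation = σₙ² + σ² = 6522.1776·2358.0736/87146.3824 + 2358.0736 = σ²·(σ₀² + 87146.3824)/87146.3824 = 2358.0736·93668.56/87146.3824 = 2534.555680; SD = √(2358.0736·93668.56/87146.3824) = 50.3444.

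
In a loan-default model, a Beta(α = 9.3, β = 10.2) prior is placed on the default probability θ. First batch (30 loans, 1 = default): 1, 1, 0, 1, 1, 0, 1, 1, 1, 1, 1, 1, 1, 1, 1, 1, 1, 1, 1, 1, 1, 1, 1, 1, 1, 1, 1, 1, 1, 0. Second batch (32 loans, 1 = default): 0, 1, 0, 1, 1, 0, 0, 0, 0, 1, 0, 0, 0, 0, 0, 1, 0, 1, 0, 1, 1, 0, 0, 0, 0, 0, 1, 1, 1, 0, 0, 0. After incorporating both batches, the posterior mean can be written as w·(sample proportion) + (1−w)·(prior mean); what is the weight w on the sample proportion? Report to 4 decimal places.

The Beta prior is conjugate to a Binomial/Bernoulli likelihood; the update adds successes to α and failures to β.
Total number of loans: n = 30 + 32 = 62.
Posterior mean = (α₀+k)/(α₀+β₀+n) = [n/(α₀+β₀+n)]·(k/n) + [(α₀+β₀)/(α₀+β₀+n)]·α₀/(α₀+β₀), so only n and the prior enter the weight.
The weight on the data is w = n/(α₀+β₀+n) = 62/(9.3+10.2+62) = 62/81.5 = 0.7607.

0.7607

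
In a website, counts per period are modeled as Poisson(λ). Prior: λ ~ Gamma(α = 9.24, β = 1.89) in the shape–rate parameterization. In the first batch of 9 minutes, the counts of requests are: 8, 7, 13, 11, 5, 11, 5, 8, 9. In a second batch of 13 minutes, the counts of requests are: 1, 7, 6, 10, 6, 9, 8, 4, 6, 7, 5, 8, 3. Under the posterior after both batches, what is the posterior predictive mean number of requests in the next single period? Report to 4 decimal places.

6.9586

With a Gamma(shape α, rate β) prior, the Poisson likelihood is conjugate: the posterior is Gamma(α + ΣXᵢ, β + n).
Batch 1: sum of counts S = 77 over n = 9 minutes.
After batch 1: Gamma(α+S, β+n) = Gamma(9.24+77, 1.89+9) = Gamma(86.24, 10.89).
Batch 2: sum of counts S = 80 over n = 13 minutes.
After batch 2: Gamma(α+S, β+n) = Gamma(86.24+80, 10.89+13) = Gamma(166.24, 23.89).
The predictive distribution for one future period is NegBinom with mean α/β = 6.9586.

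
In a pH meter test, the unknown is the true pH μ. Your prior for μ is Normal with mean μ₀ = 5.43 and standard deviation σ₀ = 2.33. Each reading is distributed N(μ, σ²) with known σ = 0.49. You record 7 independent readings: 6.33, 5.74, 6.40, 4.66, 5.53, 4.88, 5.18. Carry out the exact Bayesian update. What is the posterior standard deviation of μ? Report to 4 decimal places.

For Normal data with known variance σ², a Normal(μ₀, σ₀²) prior on μ is conjugate. Posterior precision = 1/σ₀² + n/σ²; posterior mean is the precision-weighted average of μ₀ and x̄.
σ₀² = 2.33² = 5.4289, σ² = 0.49² = 0.2401; σ² + n·σ₀² = 0.2401 + 7·5.4289 = 38.2424.
Posterior precision = 1/σ₀² + n/σ² = 1/5.4289 + 7/0.2401 = (σ² + n·σ₀²)/(σ₀²σ²) = 38.2424/(5.4289·0.2401); posterior variance σₙ² = σ₀²σ²/(σ² + n·σ₀²) = 5.4289·0.2401/38.2424 = 0.034085.
Posterior SD = √σₙ² = √(5.4289·0.2401/38.2424) = 0.1846.

0.1846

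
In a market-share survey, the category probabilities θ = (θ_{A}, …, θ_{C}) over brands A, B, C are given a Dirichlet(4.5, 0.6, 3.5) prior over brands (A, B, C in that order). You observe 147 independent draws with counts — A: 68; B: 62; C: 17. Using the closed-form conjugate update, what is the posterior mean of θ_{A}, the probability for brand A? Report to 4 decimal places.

0.4659

The Dirichlet prior is conjugate to the Multinomial likelihood: each posterior αⱼ = prior αⱼ + observed count nⱼ.
Posterior concentration: (72.5, 62.6, 20.5), total = 155.6.
E[θ_{A}|data] = α_{A}/Σα = 72.5/155.6 = 0.4659.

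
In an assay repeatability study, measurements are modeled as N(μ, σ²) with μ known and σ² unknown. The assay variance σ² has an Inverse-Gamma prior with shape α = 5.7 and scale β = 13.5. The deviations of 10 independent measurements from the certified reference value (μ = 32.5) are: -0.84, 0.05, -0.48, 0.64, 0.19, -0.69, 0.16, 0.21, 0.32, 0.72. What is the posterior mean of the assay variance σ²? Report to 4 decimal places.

With known mean μ and an Inverse-Gamma(α, β) prior on σ², the Normal likelihood is conjugate: posterior is Inv-Gamma(α + n/2, β + Σ(xᵢ−μ)²/2).
Σ(xᵢ−μ)² = (-0.84)² + (0.05)² + (-0.48)² + (0.64)² + (0.19)² + (-0.69)² + (0.16)² + (0.21)² + (0.32)² + (0.72)² = 2.5508.
Posterior: Inv-Gamma(5.7 + 10/2, 13.5 + 2.5508/2) = Inv-Gamma(10.70, 14.77540).
E[σ²|data] = β/(α−1) = 14.77540/9.70 = 1.5232.

1.5232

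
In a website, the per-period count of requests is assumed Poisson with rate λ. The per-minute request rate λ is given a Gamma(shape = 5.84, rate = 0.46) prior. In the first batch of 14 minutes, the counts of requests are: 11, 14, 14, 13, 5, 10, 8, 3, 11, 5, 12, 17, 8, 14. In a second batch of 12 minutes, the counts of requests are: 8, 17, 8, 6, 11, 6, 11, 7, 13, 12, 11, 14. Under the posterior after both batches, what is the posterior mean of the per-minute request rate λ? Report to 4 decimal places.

With a Gamma(shape α, rate β) prior, the Poisson likelihood is conjugate: the posterior is Gamma(α + ΣXᵢ, β + n).
Batch 1: sum of counts S = 145 over n = 14 minutes.
After batch 1: Gamma(α+S, β+n) = Gamma(5.84+145, 0.46+14) = Gamma(150.84, 14.46).
Batch 2: sum of counts S = 124 over n = 12 minutes.
After batch 2: Gamma(α+S, β+n) = Gamma(150.84+124, 14.46+12) = Gamma(274.84, 26.46).
Posterior mean = α/β = 274.84/26.46 = 10.3870.

10.3870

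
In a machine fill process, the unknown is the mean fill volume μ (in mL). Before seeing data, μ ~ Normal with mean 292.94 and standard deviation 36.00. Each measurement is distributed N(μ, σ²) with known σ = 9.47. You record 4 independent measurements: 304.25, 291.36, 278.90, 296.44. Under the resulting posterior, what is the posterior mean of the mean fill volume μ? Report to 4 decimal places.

For Normal data with known variance σ², a Normal(μ₀, σ₀²) prior on μ is conjugate. Posterior precision = 1/σ₀² + n/σ²; posterior mean is the precision-weighted average of μ₀ and x̄.
Σxᵢ = 304.25 + 291.36 + 278.90 + 296.44 = 1170.95, so n·x̄ = 1170.95.
σ₀² = 36.00² = 1296, σ² = 9.47² = 89.6809; σ² + n·σ₀² = 89.6809 + 4·1296 = 5273.6809.
Posterior mean = (μ₀/σ₀² + n·x̄/σ²)/(1/σ₀² + n/σ²) = (σ²·μ₀ + σ₀²·n·x̄)/(σ² + n·σ₀²) = (89.6809·292.94 + 1296·1170.95)/5273.6809 = 1543822.322846/5273.6809 = 292.7409.

292.7409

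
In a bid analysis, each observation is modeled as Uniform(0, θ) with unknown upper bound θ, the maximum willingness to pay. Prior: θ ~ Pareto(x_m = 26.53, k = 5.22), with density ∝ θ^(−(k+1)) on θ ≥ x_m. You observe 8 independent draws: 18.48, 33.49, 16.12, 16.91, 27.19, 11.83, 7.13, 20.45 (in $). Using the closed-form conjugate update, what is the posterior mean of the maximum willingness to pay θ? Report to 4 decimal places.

36.2306

A Pareto(scale x_m, shape k) prior on the upper bound θ of Uniform(0, θ) is conjugate: posterior is Pareto(max(x_m, max xᵢ), k + n).
Sample maximum = 33.49; prior scale x_m = 26.53 → posterior scale = max = 33.49.
Posterior shape = 5.22 + 8 = 13.22.
E[θ|data] = k·x_m/(k−1) = 13.22·33.49/12.22 = 36.2306.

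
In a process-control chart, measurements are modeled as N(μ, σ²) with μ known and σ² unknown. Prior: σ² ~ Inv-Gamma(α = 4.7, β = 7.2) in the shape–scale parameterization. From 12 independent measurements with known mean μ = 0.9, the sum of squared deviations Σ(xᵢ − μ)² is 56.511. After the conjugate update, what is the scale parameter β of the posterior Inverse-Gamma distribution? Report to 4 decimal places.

With known mean μ and an Inverse-Gamma(α, β) prior on σ², the Normal likelihood is conjugate: posterior is Inv-Gamma(α + n/2, β + Σ(xᵢ−μ)²/2).
Posterior: Inv-Gamma(4.7 + 12/2, 7.2 + 56.511/2) = Inv-Gamma(10.70, 35.4555).
Posterior β = 35.4555.

35.4555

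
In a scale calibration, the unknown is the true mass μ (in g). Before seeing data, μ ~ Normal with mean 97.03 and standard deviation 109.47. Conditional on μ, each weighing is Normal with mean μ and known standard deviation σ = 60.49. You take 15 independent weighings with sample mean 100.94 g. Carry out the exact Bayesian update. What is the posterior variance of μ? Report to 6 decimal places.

For Normal data with known variance σ², a Normal(μ₀, σ₀²) prior on μ is conjugate. Posterior precision = 1/σ₀² + n/σ²; posterior mean is the precision-weighted average of μ₀ and x̄.
σ₀² = 109.47² = 11983.6809, σ² = 60.49² = 3659.0401; σ² + n·σ₀² = 3659.0401 + 15·11983.6809 = 183414.2536.
Posterior precision = 1/σ₀² + n/σ² = 1/11983.6809 + 15/3659.0401 = (σ² + n·σ₀²)/(σ₀²σ²) = 183414.2536/(11983.6809·3659.0401); posterior variance σₙ² = σ₀²σ²/(σ² + n·σ₀²) = 11983.6809·3659.0401/183414.2536 = 239.069582.

239.069582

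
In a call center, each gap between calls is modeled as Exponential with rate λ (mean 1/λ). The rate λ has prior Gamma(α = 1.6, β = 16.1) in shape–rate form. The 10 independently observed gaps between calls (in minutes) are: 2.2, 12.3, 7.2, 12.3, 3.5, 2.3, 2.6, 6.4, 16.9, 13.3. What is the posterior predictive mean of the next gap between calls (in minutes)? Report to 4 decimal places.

8.9717

With a Gamma(shape α, rate β) prior on the exponential rate λ, the posterior after n observations with total T = Σxᵢ is Gamma(α+n, β+T).
Sum of observations T = 79.0 minutes; n = 10.
Posterior: Gamma(1.6+10, 16.1+79.0) = Gamma(11.6, 95.1).
The predictive distribution for the next observation is Lomax; its mean is β/(α−1) = 95.1/10.6 = 8.9717.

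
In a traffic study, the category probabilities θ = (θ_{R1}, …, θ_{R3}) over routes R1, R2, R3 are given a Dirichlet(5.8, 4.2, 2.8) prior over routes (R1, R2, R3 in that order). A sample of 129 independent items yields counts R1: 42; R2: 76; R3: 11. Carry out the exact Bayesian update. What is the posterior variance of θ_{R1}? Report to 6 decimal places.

0.001565

The Dirichlet prior is conjugate to the Multinomial likelihood: each posterior αⱼ = prior αⱼ + observed count nⱼ.
Posterior concentration: (47.8, 80.2, 13.8), total = 141.8.
Var[θ_j] = α_j(Σα−α_j)/((Σα)²(Σα+1)) = 47.8·94.0/(141.8²·142.8) = 0.001565.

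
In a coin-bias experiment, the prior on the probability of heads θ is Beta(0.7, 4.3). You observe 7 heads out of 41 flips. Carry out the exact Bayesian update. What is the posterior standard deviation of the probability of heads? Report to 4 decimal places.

0.0545

The Beta prior is conjugate to a Binomial/Bernoulli likelihood; the update adds successes to α and failures to β.
Posterior: Beta(α+k, β+n−k) = Beta(0.7+7, 4.3+34) = Beta(7.7, 38.3).
Var = αβ/((α+β)²(α+β+1)) = 7.7·38.3/(46.0²·47.0) = 0.00296535; SD = √0.00296535 = 0.0545.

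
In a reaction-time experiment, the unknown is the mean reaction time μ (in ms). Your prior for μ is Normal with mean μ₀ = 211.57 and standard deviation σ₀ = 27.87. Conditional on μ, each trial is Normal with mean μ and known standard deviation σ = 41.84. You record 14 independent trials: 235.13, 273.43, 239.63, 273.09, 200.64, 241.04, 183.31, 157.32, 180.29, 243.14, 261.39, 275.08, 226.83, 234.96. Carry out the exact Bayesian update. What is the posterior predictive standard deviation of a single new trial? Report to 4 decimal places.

For Normal data with known variance σ², a Normal(μ₀, σ₀²) prior on μ is conjugate. Posterior precision = 1/σ₀² + n/σ²; posterior mean is the precision-weighted average of μ₀ and x̄.
σ₀² = 27.87² = 776.7369, σ² = 41.84² = 1750.5856; σ² + n·σ₀² = 1750.5856 + 14·776.7369 = 12624.9022.
Posterior precision = 1/σ₀² + n/σ² = 1/776.7369 + 14/1750.5856 = (σ² + n·σ₀²)/(σ₀²σ²) = 12624.9022/(776.7369·1750.5856); posterior variance σₙ² = σ₀²σ²/(σ² + n·σ₀²) = 776.7369·1750.5856/12624.9022 = 107.703364.
Predictive variance for one new observation = σₙ² + σ² = 776.7369·1750.5856/12624.9022 + 1750.5856 = σ²·(σ₀² + 12624.9022)/12624.9022 = 1750.5856·13401.6391/12624.9022 = 1858.288964; SD = √(1750.5856·13401.6391/12624.9022) = 43.1079.

43.1079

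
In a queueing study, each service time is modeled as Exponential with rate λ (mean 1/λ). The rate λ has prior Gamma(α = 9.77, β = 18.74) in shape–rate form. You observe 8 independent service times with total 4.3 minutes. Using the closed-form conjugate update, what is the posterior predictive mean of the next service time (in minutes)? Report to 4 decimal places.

1.3739

With a Gamma(shape α, rate β) prior on the exponential rate λ, the posterior after n observations with total T = Σxᵢ is Gamma(α+n, β+T).
Posterior: Gamma(9.77+8, 18.74+4.3) = Gamma(17.77, 23.04).
The predictive distribution for the next observation is Lomax; its mean is β/(α−1) = 23.04/16.77 = 1.3739.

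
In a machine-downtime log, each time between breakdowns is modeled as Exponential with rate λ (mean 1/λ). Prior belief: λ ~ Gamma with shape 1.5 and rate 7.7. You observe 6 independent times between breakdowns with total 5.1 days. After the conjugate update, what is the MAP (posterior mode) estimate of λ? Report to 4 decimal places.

0.5078

With a Gamma(shape α, rate β) prior on the exponential rate λ, the posterior after n observations with total T = Σxᵢ is Gamma(α+n, β+T).
Posterior: Gamma(1.5+6, 7.7+5.1) = Gamma(7.5, 12.8).
Mode = (α−1)/β = 0.5078.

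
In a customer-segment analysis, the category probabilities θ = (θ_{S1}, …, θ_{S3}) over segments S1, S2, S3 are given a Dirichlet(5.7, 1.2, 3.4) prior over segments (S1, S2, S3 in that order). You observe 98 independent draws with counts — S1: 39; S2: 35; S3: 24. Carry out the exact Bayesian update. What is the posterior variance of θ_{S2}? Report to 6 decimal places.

The Dirichlet prior is conjugate to the Multinomial likelihood: each posterior αⱼ = prior αⱼ + observed count nⱼ.
Posterior concentration: (44.7, 36.2, 27.4), total = 108.3.
Var[θ_j] = α_j(Σα−α_j)/((Σα)²(Σα+1)) = 36.2·72.1/(108.3²·109.3) = 0.002036.

0.002036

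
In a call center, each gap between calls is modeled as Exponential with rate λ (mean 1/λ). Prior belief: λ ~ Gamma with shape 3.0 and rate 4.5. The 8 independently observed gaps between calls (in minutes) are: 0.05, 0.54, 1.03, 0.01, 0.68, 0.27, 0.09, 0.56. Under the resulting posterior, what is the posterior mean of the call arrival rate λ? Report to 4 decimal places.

1.4230

With a Gamma(shape α, rate β) prior on the exponential rate λ, the posterior after n observations with total T = Σxᵢ is Gamma(α+n, β+T).
Sum of observations T = 3.23 minutes; n = 8.
Posterior: Gamma(3.0+8, 4.5+3.23) = Gamma(11.0, 7.73).
Posterior mean of λ = α/β = 11.0/7.73 = 1.4230.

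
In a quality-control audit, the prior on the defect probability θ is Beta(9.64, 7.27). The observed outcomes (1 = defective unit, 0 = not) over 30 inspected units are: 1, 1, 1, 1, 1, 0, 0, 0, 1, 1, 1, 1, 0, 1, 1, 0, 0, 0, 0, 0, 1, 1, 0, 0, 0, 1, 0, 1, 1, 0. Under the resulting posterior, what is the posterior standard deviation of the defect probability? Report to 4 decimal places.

The Beta prior is conjugate to a Binomial/Bernoulli likelihood; the update adds successes to α and failures to β.
Posterior: Beta(α+k, β+n−k) = Beta(9.64+16, 7.27+14) = Beta(25.64, 21.27).
Var = αβ/((α+β)²(α+β+1)) = 25.64·21.27/(46.91²·47.91) = 0.00517283; SD = √0.00517283 = 0.0719.

0.0719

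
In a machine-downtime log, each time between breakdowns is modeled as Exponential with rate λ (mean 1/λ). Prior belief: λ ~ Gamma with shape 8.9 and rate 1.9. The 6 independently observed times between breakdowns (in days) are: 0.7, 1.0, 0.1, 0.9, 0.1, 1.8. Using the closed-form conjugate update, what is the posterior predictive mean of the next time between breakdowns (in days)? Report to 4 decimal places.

0.4676

With a Gamma(shape α, rate β) prior on the exponential rate λ, the posterior after n observations with total T = Σxᵢ is Gamma(α+n, β+T).
Sum of observations T = 4.6 days; n = 6.
Posterior: Gamma(8.9+6, 1.9+4.6) = Gamma(14.9, 6.5).
The predictive distribution for the next observation is Lomax; its mean is β/(α−1) = 6.5/13.9 = 0.4676.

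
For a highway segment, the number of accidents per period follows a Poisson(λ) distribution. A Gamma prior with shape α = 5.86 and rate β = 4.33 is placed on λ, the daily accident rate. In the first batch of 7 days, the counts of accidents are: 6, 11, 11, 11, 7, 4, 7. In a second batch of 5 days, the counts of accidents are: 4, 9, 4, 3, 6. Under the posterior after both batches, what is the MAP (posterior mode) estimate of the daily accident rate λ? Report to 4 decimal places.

With a Gamma(shape α, rate β) prior, the Poisson likelihood is conjugate: the posterior is Gamma(α + ΣXᵢ, β + n).
Batch 1: sum of counts S = 57 over n = 7 days.
After batch 1: Gamma(α+S, β+n) = Gamma(5.86+57, 4.33+7) = Gamma(62.86, 11.33).
Batch 2: sum of counts S = 26 over n = 5 days.
After batch 2: Gamma(α+S, β+n) = Gamma(62.86+26, 11.33+5) = Gamma(88.86, 16.33).
Mode of Gamma(α,β) for α≥1 is (α−1)/β = 87.86/16.33 = 5.3803.

5.3803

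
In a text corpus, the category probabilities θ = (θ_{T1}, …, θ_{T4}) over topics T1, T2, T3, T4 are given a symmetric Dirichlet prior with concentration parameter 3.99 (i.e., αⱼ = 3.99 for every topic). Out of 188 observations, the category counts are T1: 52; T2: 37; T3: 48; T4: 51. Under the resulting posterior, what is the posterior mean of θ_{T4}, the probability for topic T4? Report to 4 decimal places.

The Dirichlet prior is conjugate to the Multinomial likelihood: each posterior αⱼ = prior αⱼ + observed count nⱼ.
Posterior concentration: (55.99, 40.99, 51.99, 54.99), total = 203.96.
E[θ_{T4}|data] = α_{T4}/Σα = 54.99/203.96 = 0.2696.

0.2696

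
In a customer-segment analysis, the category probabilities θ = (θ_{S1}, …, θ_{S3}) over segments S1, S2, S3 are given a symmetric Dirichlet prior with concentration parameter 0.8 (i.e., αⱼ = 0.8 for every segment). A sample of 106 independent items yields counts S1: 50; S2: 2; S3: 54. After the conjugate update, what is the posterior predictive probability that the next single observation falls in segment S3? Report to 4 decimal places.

0.5055

The Dirichlet prior is conjugate to the Multinomial likelihood: each posterior αⱼ = prior αⱼ + observed count nⱼ.
Posterior concentration: (50.8, 2.8, 54.8), total = 108.4.
P(next = S3 | data) = α_{S3}/Σα = 0.5055.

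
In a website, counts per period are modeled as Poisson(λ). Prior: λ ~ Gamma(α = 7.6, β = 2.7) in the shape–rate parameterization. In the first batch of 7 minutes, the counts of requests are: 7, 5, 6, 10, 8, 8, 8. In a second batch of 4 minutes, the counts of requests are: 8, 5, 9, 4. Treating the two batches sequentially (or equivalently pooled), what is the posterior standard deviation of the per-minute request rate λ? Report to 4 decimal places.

With a Gamma(shape α, rate β) prior, the Poisson likelihood is conjugate: the posterior is Gamma(α + ΣXᵢ, β + n).
Batch 1: sum of counts S = 52 over n = 7 minutes.
After batch 1: Gamma(α+S, β+n) = Gamma(7.6+52, 2.7+7) = Gamma(59.6, 9.7).
Batch 2: sum of counts S = 26 over n = 4 minutes.
After batch 2: Gamma(α+S, β+n) = Gamma(59.6+26, 9.7+4) = Gamma(85.6, 13.7).
SD = √α/β = √85.6/13.7 = 0.6753.

0.6753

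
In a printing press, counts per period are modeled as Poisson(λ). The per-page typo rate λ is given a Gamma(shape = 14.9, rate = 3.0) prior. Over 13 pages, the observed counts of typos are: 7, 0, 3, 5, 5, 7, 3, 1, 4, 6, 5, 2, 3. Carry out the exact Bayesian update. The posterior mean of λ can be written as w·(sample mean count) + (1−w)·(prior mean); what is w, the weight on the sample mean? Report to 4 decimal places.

0.8125

With a Gamma(shape α, rate β) prior, the Poisson likelihood is conjugate: the posterior is Gamma(α + ΣXᵢ, β + n).
Posterior mean = (α₀+S)/(β₀+n) = [n/(β₀+n)]·(S/n) + [β₀/(β₀+n)]·(α₀/β₀), so only n and β₀ enter the weight.
Weight on data w = n/(β₀+n) = 13/(3.0+13) = 13/16.0 = 0.8125.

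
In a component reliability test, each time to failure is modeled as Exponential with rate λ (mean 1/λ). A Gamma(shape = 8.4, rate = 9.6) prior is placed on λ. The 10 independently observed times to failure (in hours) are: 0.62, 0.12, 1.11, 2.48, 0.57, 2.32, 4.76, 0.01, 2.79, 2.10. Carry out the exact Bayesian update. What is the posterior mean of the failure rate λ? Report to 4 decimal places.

With a Gamma(shape α, rate β) prior on the exponential rate λ, the posterior after n observations with total T = Σxᵢ is Gamma(α+n, β+T).
Sum of observations T = 16.88 hours; n = 10.
Posterior: Gamma(8.4+10, 9.6+16.88) = Gamma(18.4, 26.48).
Posterior mean of λ = α/β = 18.4/26.48 = 0.6949.

0.6949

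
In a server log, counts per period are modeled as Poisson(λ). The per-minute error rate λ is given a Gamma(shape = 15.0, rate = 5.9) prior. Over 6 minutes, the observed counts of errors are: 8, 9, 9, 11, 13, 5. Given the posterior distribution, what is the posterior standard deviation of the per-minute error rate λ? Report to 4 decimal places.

With a Gamma(shape α, rate β) prior, the Poisson likelihood is conjugate: the posterior is Gamma(α + ΣXᵢ, β + n).
Sum of counts S = 55 over n = 6 minutes.
Posterior: Gamma(α+S, β+n) = Gamma(15.0+55, 5.9+6) = Gamma(70.0, 11.9).
SD = √α/β = √70.0/11.9 = 0.7031.

0.7031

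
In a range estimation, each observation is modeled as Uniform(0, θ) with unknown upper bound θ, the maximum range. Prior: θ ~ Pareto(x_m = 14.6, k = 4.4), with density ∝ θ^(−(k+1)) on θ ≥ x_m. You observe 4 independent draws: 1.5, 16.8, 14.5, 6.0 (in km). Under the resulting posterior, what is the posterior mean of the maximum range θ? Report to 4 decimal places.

A Pareto(scale x_m, shape k) prior on the upper bound θ of Uniform(0, θ) is conjugate: posterior is Pareto(max(x_m, max xᵢ), k + n).
Sample maximum = 16.8; prior scale x_m = 14.6 → posterior scale = max = 16.8.
Posterior shape = 4.4 + 4 = 8.4.
E[θ|data] = k·x_m/(k−1) = 8.4·16.8/7.4 = 19.0703.

19.0703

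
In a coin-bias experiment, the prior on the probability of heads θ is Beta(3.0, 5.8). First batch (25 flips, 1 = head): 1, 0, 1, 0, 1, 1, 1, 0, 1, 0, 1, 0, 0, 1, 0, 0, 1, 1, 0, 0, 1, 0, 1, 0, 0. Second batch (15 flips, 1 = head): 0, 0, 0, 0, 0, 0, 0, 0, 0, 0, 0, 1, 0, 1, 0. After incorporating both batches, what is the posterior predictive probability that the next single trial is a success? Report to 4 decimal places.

0.3484

The Beta prior is conjugate to a Binomial/Bernoulli likelihood; the update adds successes to α and failures to β.
After batch 1: Beta(3.0+12, 5.8+13) = Beta(15.0, 18.8).
After batch 2: Beta(15.0+2, 18.8+13) = Beta(17.0, 31.8).
For a single future Bernoulli trial, P(success | data) = α/(α+β) = 0.3484.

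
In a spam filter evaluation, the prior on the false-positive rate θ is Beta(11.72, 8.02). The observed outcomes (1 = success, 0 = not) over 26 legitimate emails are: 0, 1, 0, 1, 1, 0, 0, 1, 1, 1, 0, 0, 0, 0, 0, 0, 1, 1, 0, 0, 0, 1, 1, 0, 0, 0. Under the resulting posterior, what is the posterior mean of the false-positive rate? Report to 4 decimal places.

0.4749

The Beta prior is conjugate to a Binomial/Bernoulli likelihood; the update adds successes to α and failures to β.
Posterior: Beta(α+k, β+n−k) = Beta(11.72+10, 8.02+16) = Beta(21.72, 24.02).
Posterior mean = α/(α+β) = 21.72/45.74 = 0.4749.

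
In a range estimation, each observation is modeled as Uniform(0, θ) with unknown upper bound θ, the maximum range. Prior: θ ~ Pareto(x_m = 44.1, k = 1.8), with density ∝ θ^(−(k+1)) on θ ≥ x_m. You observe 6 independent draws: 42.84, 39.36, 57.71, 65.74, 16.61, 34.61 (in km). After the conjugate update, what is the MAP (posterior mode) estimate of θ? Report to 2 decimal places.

65.74

A Pareto(scale x_m, shape k) prior on the upper bound θ of Uniform(0, θ) is conjugate: posterior is Pareto(max(x_m, max xᵢ), k + n).
Sample maximum = 65.74; prior scale x_m = 44.1 → posterior scale = max = 65.74.
Posterior shape = 1.8 + 6 = 7.8.
The Pareto density is decreasing on [x_m, ∞), so the mode is x_m = 65.74.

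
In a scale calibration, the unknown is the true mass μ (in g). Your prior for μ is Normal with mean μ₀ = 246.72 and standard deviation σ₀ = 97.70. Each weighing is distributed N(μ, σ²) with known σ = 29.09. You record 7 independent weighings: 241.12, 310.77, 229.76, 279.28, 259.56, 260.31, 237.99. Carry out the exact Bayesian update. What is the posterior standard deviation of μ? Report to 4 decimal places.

10.9260

For Normal data with known variance σ², a Normal(μ₀, σ₀²) prior on μ is conjugate. Posterior precision = 1/σ₀² + n/σ²; posterior mean is the precision-weighted average of μ₀ and x̄.
σ₀² = 97.70² = 9545.29, σ² = 29.09² = 846.2281; σ² + n·σ₀² = 846.2281 + 7·9545.29 = 67663.2581.
Posterior precision = 1/σ₀² + n/σ² = 1/9545.29 + 7/846.2281 = (σ² + n·σ₀²)/(σ₀²σ²) = 67663.2581/(9545.29·846.2281); posterior variance σₙ² = σ₀²σ²/(σ² + n·σ₀²) = 9545.29·846.2281/67663.2581 = 119.377826.
Posterior SD = √σₙ² = √(9545.29·846.2281/67663.2581) = 10.9260.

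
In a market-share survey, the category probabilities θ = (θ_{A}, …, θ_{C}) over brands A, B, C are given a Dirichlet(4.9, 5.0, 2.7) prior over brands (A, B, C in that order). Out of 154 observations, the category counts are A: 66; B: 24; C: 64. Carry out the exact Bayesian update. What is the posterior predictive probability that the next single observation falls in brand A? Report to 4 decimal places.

The Dirichlet prior is conjugate to the Multinomial likelihood: each posterior αⱼ = prior αⱼ + observed count nⱼ.
Posterior concentration: (70.9, 29.0, 66.7), total = 166.6.
P(next = A | data) = α_{A}/Σα = 0.4256.

0.4256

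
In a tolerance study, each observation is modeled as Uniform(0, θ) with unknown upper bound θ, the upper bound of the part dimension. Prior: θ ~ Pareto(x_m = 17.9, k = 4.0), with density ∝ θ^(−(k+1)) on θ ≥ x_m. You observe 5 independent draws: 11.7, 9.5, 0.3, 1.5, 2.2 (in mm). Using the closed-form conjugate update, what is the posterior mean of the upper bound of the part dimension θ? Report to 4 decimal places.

A Pareto(scale x_m, shape k) prior on the upper bound θ of Uniform(0, θ) is conjugate: posterior is Pareto(max(x_m, max xᵢ), k + n).
Sample maximum = 11.7; prior scale x_m = 17.9 → posterior scale = max = 17.9.
Posterior shape = 4.0 + 5 = 9.0.
E[θ|data] = k·x_m/(k−1) = 9.0·17.9/8.0 = 20.1375.

20.1375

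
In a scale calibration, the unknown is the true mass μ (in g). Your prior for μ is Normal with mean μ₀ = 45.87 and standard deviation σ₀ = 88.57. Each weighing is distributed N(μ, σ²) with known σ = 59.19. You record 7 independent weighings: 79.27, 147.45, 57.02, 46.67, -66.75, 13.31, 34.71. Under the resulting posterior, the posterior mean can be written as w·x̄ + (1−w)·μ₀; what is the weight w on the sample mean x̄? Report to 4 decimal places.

0.9400

For Normal data with known variance σ², a Normal(μ₀, σ₀²) prior on μ is conjugate. Posterior precision = 1/σ₀² + n/σ²; posterior mean is the precision-weighted average of μ₀ and x̄.
σ₀² = 88.57² = 7844.6449, σ² = 59.19² = 3503.4561. Prior precision 1/σ₀² = 1/7844.6449; data precision n/σ² = 7/3503.4561.
w = (n/σ²)/(1/σ₀² + n/σ²) = n·σ₀²/(σ² + n·σ₀²) = 7·7844.6449/(3503.4561 + 7·7844.6449) = 54912.5143/58415.9704 = 0.9400.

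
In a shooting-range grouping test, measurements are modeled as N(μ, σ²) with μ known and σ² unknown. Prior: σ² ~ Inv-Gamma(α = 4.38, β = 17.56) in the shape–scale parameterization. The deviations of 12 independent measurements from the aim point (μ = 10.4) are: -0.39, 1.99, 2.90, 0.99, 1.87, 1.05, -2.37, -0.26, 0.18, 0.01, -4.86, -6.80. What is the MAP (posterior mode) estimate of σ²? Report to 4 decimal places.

5.6590

With known mean μ and an Inverse-Gamma(α, β) prior on σ², the Normal likelihood is conjugate: posterior is Inv-Gamma(α + n/2, β + Σ(xᵢ−μ)²/2).
Σ(xᵢ−μ)² = (-0.39)² + (1.99)² + (2.90)² + (0.99)² + (1.87)² + (1.05)² + (-2.37)² + (-0.26)² + (0.18)² + (0.01)² + (-4.86)² + (-6.80)² = 93.6783.
Posterior: Inv-Gamma(4.38 + 12/2, 17.56 + 93.6783/2) = Inv-Gamma(10.38, 64.39915).
Mode = β/(α+1) = 64.39915/11.38 = 5.6590.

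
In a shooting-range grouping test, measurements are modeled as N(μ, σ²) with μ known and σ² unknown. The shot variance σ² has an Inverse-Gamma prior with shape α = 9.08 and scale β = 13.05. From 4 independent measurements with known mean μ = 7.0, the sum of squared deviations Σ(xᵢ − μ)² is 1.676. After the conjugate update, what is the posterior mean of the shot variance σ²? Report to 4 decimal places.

With known mean μ and an Inverse-Gamma(α, β) prior on σ², the Normal likelihood is conjugate: posterior is Inv-Gamma(α + n/2, β + Σ(xᵢ−μ)²/2).
Posterior: Inv-Gamma(9.08 + 4/2, 13.05 + 1.676/2) = Inv-Gamma(11.08, 13.8880).
E[σ²|data] = β/(α−1) = 13.8880/10.08 = 1.3778.

1.3778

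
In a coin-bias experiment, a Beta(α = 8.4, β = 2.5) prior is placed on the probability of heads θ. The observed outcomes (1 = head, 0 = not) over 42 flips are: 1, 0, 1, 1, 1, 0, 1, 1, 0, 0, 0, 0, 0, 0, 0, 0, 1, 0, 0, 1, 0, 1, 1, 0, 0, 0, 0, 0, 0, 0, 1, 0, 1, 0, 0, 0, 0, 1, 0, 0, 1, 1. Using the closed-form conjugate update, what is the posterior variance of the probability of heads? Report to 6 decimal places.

The Beta prior is conjugate to a Binomial/Bernoulli likelihood; the update adds successes to α and failures to β.
Posterior: Beta(α+k, β+n−k) = Beta(8.4+15, 2.5+27) = Beta(23.4, 29.5).
Var = αβ/((α+β)²(α+β+1)) = 23.4·29.5/(52.9²·53.9) = 0.004577.

0.004577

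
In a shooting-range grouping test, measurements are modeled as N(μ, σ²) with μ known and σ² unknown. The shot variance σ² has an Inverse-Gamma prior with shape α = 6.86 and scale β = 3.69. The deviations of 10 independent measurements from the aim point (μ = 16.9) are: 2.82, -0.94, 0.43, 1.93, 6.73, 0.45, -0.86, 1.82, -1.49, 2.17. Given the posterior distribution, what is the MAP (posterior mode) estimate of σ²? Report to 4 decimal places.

2.9783

With known mean μ and an Inverse-Gamma(α, β) prior on σ², the Normal likelihood is conjugate: posterior is Inv-Gamma(α + n/2, β + Σ(xᵢ−μ)²/2).
Σ(xᵢ−μ)² = (2.82)² + (-0.94)² + (0.43)² + (1.93)² + (6.73)² + (0.45)² + (-0.86)² + (1.82)² + (-1.49)² + (2.17)² = 69.2222.
Posterior: Inv-Gamma(6.86 + 10/2, 3.69 + 69.2222/2) = Inv-Gamma(11.86, 38.30110).
Mode = β/(α+1) = 38.30110/12.86 = 2.9783.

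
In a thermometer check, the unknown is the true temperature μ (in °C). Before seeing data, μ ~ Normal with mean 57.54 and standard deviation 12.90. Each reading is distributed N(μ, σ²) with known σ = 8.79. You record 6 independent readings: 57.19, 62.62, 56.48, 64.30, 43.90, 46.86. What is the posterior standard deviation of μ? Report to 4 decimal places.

3.4572

For Normal data with known variance σ², a Normal(μ₀, σ₀²) prior on μ is conjugate. Posterior precision = 1/σ₀² + n/σ²; posterior mean is the precision-weighted average of μ₀ and x̄.
σ₀² = 12.90² = 166.41, σ² = 8.79² = 77.2641; σ² + n·σ₀² = 77.2641 + 6·166.41 = 1075.7241.
Posterior precision = 1/σ₀² + n/σ² = 1/166.41 + 6/77.2641 = (σ² + n·σ₀²)/(σ₀²σ²) = 1075.7241/(166.41·77.2641); posterior variance σₙ² = σ₀²σ²/(σ² + n·σ₀²) = 166.41·77.2641/1075.7241 = 11.952432.
Posterior SD = √σₙ² = √(166.41·77.2641/1075.7241) = 3.4572.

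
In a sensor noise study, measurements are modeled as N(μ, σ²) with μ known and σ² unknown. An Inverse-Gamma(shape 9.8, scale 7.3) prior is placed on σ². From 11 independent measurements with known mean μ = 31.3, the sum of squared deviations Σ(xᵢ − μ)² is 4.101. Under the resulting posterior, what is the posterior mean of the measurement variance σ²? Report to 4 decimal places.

0.6539

With known mean μ and an Inverse-Gamma(α, β) prior on σ², the Normal likelihood is conjugate: posterior is Inv-Gamma(α + n/2, β + Σ(xᵢ−μ)²/2).
Posterior: Inv-Gamma(9.8 + 11/2, 7.3 + 4.101/2) = Inv-Gamma(15.30, 9.3505).
E[σ²|data] = β/(α−1) = 9.3505/14.30 = 0.6539.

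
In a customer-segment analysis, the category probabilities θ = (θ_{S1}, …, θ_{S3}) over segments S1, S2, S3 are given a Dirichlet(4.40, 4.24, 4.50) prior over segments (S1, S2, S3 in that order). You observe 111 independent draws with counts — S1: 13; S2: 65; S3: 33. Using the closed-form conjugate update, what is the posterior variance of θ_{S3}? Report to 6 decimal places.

0.001685

The Dirichlet prior is conjugate to the Multinomial likelihood: each posterior αⱼ = prior αⱼ + observed count nⱼ.
Posterior concentration: (17.40, 69.24, 37.50), total = 124.14.
Var[θ_j] = α_j(Σα−α_j)/((Σα)²(Σα+1)) = 37.50·86.64/(124.14²·125.14) = 0.001685.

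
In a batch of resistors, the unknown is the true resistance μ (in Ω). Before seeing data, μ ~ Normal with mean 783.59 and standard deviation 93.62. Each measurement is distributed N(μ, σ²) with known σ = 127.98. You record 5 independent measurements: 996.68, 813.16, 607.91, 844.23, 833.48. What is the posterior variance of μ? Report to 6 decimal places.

2384.556752

For Normal data with known variance σ², a Normal(μ₀, σ₀²) prior on μ is conjugate. Posterior precision = 1/σ₀² + n/σ²; posterior mean is the precision-weighted average of μ₀ and x̄.
σ₀² = 93.62² = 8764.7044, σ² = 127.98² = 16378.8804; σ² + n·σ₀² = 16378.8804 + 5·8764.7044 = 60202.4024.
Posterior precision = 1/σ₀² + n/σ² = 1/8764.7044 + 5/16378.8804 = (σ² + n·σ₀²)/(σ₀²σ²) = 60202.4024/(8764.7044·16378.8804); posterior variance σₙ² = σ₀²σ²/(σ² + n·σ₀²) = 8764.7044·16378.8804/60202.4024 = 2384.556752.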